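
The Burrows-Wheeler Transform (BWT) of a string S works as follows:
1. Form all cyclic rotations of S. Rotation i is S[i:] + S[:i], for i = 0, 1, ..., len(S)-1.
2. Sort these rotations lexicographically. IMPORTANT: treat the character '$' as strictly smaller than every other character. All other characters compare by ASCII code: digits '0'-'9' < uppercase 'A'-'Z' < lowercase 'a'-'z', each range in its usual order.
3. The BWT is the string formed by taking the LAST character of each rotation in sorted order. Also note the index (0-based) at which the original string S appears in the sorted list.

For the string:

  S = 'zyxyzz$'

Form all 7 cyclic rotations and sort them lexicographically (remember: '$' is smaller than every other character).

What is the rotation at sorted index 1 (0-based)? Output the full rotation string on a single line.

Answer: xyzz$zy

Derivation:
All 7 rotations (rotation i = S[i:]+S[:i]):
  rot[0] = zyxyzz$
  rot[1] = yxyzz$z
  rot[2] = xyzz$zy
  rot[3] = yzz$zyx
  rot[4] = zz$zyxy
  rot[5] = z$zyxyz
  rot[6] = $zyxyzz
Sorted (with $ < everything):
  sorted[0] = $zyxyzz
  sorted[1] = xyzz$zy
  sorted[2] = yxyzz$z
  sorted[3] = yzz$zyx
  sorted[4] = z$zyxyz
  sorted[5] = zyxyzz$
  sorted[6] = zz$zyxy
sorted[1] = xyzz$zy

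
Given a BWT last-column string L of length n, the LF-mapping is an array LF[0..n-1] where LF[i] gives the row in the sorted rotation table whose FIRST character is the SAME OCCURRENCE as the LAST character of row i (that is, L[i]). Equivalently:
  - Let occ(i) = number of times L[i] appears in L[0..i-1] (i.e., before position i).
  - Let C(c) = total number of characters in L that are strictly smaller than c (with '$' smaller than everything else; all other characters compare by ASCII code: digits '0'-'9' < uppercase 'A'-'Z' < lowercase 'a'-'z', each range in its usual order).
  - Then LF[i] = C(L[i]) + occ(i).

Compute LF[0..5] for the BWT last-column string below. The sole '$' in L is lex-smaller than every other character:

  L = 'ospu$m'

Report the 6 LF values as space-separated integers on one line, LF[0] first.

Answer: 2 4 3 5 0 1

Derivation:
Char counts: '$':1, 'm':1, 'o':1, 'p':1, 's':1, 'u':1
C (first-col start): C('$')=0, C('m')=1, C('o')=2, C('p')=3, C('s')=4, C('u')=5
L[0]='o': occ=0, LF[0]=C('o')+0=2+0=2
L[1]='s': occ=0, LF[1]=C('s')+0=4+0=4
L[2]='p': occ=0, LF[2]=C('p')+0=3+0=3
L[3]='u': occ=0, LF[3]=C('u')+0=5+0=5
L[4]='$': occ=0, LF[4]=C('$')+0=0+0=0
L[5]='m': occ=0, LF[5]=C('m')+0=1+0=1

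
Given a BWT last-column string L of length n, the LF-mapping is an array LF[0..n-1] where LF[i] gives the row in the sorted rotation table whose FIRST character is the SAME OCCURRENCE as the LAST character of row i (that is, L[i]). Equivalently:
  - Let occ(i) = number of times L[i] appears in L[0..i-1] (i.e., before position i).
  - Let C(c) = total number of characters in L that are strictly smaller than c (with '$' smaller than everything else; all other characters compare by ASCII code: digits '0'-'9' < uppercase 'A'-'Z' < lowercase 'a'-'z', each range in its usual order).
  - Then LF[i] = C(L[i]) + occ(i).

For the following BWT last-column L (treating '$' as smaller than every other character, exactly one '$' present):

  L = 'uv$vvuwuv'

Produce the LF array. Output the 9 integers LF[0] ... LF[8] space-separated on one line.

Answer: 1 4 0 5 6 2 8 3 7

Derivation:
Char counts: '$':1, 'u':3, 'v':4, 'w':1
C (first-col start): C('$')=0, C('u')=1, C('v')=4, C('w')=8
L[0]='u': occ=0, LF[0]=C('u')+0=1+0=1
L[1]='v': occ=0, LF[1]=C('v')+0=4+0=4
L[2]='$': occ=0, LF[2]=C('$')+0=0+0=0
L[3]='v': occ=1, LF[3]=C('v')+1=4+1=5
L[4]='v': occ=2, LF[4]=C('v')+2=4+2=6
L[5]='u': occ=1, LF[5]=C('u')+1=1+1=2
L[6]='w': occ=0, LF[6]=C('w')+0=8+0=8
L[7]='u': occ=2, LF[7]=C('u')+2=1+2=3
L[8]='v': occ=3, LF[8]=C('v')+3=4+3=7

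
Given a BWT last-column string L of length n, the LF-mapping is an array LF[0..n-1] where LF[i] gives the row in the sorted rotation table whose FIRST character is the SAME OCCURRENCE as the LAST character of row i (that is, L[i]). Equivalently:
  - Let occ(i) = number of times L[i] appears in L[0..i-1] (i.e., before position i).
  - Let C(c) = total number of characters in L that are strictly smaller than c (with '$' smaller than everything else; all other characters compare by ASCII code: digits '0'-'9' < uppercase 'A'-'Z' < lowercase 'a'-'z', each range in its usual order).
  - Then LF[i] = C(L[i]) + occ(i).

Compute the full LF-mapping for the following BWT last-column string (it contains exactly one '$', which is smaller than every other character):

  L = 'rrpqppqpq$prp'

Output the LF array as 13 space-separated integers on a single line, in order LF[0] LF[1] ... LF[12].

Answer: 10 11 1 7 2 3 8 4 9 0 5 12 6

Derivation:
Char counts: '$':1, 'p':6, 'q':3, 'r':3
C (first-col start): C('$')=0, C('p')=1, C('q')=7, C('r')=10
L[0]='r': occ=0, LF[0]=C('r')+0=10+0=10
L[1]='r': occ=1, LF[1]=C('r')+1=10+1=11
L[2]='p': occ=0, LF[2]=C('p')+0=1+0=1
L[3]='q': occ=0, LF[3]=C('q')+0=7+0=7
L[4]='p': occ=1, LF[4]=C('p')+1=1+1=2
L[5]='p': occ=2, LF[5]=C('p')+2=1+2=3
L[6]='q': occ=1, LF[6]=C('q')+1=7+1=8
L[7]='p': occ=3, LF[7]=C('p')+3=1+3=4
L[8]='q': occ=2, LF[8]=C('q')+2=7+2=9
L[9]='$': occ=0, LF[9]=C('$')+0=0+0=0
L[10]='p': occ=4, LF[10]=C('p')+4=1+4=5
L[11]='r': occ=2, LF[11]=C('r')+2=10+2=12
L[12]='p': occ=5, LF[12]=C('p')+5=1+5=6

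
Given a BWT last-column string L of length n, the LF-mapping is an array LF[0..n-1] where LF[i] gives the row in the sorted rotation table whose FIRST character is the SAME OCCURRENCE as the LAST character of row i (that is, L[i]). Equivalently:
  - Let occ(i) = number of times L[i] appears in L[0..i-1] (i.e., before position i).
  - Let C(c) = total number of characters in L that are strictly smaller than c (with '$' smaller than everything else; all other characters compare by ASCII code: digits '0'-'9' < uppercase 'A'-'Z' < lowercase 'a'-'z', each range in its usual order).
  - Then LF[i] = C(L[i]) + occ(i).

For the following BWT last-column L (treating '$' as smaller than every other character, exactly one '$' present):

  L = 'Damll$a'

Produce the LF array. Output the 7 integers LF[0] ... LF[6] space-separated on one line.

Answer: 1 2 6 4 5 0 3

Derivation:
Char counts: '$':1, 'D':1, 'a':2, 'l':2, 'm':1
C (first-col start): C('$')=0, C('D')=1, C('a')=2, C('l')=4, C('m')=6
L[0]='D': occ=0, LF[0]=C('D')+0=1+0=1
L[1]='a': occ=0, LF[1]=C('a')+0=2+0=2
L[2]='m': occ=0, LF[2]=C('m')+0=6+0=6
L[3]='l': occ=0, LF[3]=C('l')+0=4+0=4
L[4]='l': occ=1, LF[4]=C('l')+1=4+1=5
L[5]='$': occ=0, LF[5]=C('$')+0=0+0=0
L[6]='a': occ=1, LF[6]=C('a')+1=2+1=3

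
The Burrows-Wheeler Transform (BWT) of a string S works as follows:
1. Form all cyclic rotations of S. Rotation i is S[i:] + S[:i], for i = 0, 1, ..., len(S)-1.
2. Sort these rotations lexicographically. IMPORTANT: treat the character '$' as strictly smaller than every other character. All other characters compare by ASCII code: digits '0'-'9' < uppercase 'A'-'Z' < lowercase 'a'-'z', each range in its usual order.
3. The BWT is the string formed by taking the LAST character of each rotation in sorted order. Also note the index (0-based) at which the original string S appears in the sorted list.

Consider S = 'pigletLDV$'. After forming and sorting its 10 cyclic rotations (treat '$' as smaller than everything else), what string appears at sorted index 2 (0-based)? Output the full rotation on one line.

Answer: LDV$piglet

Derivation:
All 10 rotations (rotation i = S[i:]+S[:i]):
  rot[0] = pigletLDV$
  rot[1] = igletLDV$p
  rot[2] = gletLDV$pi
  rot[3] = letLDV$pig
  rot[4] = etLDV$pigl
  rot[5] = tLDV$pigle
  rot[6] = LDV$piglet
  rot[7] = DV$pigletL
  rot[8] = V$pigletLD
  rot[9] = $pigletLDV
Sorted (with $ < everything):
  sorted[0] = $pigletLDV
  sorted[1] = DV$pigletL
  sorted[2] = LDV$piglet
  sorted[3] = V$pigletLD
  sorted[4] = etLDV$pigl
  sorted[5] = gletLDV$pi
  sorted[6] = igletLDV$p
  sorted[7] = letLDV$pig
  sorted[8] = pigletLDV$
  sorted[9] = tLDV$pigle
sorted[2] = LDV$piglet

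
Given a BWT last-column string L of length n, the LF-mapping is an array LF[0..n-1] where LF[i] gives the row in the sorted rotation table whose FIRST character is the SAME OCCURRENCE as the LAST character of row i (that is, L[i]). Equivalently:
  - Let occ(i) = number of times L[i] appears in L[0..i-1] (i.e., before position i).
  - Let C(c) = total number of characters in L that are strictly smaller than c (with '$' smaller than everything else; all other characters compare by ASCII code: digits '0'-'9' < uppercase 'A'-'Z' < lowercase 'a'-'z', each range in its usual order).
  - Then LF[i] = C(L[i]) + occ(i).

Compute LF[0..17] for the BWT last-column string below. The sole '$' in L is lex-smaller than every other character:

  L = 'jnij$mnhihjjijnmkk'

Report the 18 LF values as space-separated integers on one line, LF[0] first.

Char counts: '$':1, 'h':2, 'i':3, 'j':5, 'k':2, 'm':2, 'n':3
C (first-col start): C('$')=0, C('h')=1, C('i')=3, C('j')=6, C('k')=11, C('m')=13, C('n')=15
L[0]='j': occ=0, LF[0]=C('j')+0=6+0=6
L[1]='n': occ=0, LF[1]=C('n')+0=15+0=15
L[2]='i': occ=0, LF[2]=C('i')+0=3+0=3
L[3]='j': occ=1, LF[3]=C('j')+1=6+1=7
L[4]='$': occ=0, LF[4]=C('$')+0=0+0=0
L[5]='m': occ=0, LF[5]=C('m')+0=13+0=13
L[6]='n': occ=1, LF[6]=C('n')+1=15+1=16
L[7]='h': occ=0, LF[7]=C('h')+0=1+0=1
L[8]='i': occ=1, LF[8]=C('i')+1=3+1=4
L[9]='h': occ=1, LF[9]=C('h')+1=1+1=2
L[10]='j': occ=2, LF[10]=C('j')+2=6+2=8
L[11]='j': occ=3, LF[11]=C('j')+3=6+3=9
L[12]='i': occ=2, LF[12]=C('i')+2=3+2=5
L[13]='j': occ=4, LF[13]=C('j')+4=6+4=10
L[14]='n': occ=2, LF[14]=C('n')+2=15+2=17
L[15]='m': occ=1, LF[15]=C('m')+1=13+1=14
L[16]='k': occ=0, LF[16]=C('k')+0=11+0=11
L[17]='k': occ=1, LF[17]=C('k')+1=11+1=12

Answer: 6 15 3 7 0 13 16 1 4 2 8 9 5 10 17 14 11 12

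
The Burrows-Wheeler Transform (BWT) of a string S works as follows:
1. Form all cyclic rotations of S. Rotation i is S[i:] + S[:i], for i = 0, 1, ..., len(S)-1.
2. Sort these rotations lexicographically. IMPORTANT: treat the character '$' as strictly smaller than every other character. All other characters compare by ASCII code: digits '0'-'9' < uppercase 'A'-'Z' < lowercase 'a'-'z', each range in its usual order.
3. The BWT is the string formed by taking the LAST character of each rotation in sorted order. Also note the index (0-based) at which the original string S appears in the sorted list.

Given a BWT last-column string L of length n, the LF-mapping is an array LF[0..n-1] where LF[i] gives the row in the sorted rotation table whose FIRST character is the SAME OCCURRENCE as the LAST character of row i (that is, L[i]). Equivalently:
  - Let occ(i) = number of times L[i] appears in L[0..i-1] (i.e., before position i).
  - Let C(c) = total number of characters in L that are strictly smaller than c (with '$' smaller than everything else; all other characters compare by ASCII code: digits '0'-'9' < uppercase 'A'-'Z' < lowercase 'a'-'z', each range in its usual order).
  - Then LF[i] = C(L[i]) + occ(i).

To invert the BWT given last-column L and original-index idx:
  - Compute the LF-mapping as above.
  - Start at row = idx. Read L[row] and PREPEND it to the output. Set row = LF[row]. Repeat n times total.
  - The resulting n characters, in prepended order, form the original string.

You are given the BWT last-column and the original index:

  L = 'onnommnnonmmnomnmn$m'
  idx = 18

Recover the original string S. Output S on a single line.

Answer: onmmnmonnnmmnnomnmo$

Derivation:
LF mapping: 16 8 9 17 1 2 10 11 18 12 3 4 13 19 5 14 6 15 0 7
Walk LF starting at row 18, prepending L[row]:
  step 1: row=18, L[18]='$', prepend. Next row=LF[18]=0
  step 2: row=0, L[0]='o', prepend. Next row=LF[0]=16
  step 3: row=16, L[16]='m', prepend. Next row=LF[16]=6
  step 4: row=6, L[6]='n', prepend. Next row=LF[6]=10
  step 5: row=10, L[10]='m', prepend. Next row=LF[10]=3
  step 6: row=3, L[3]='o', prepend. Next row=LF[3]=17
  step 7: row=17, L[17]='n', prepend. Next row=LF[17]=15
  step 8: row=15, L[15]='n', prepend. Next row=LF[15]=14
  step 9: row=14, L[14]='m', prepend. Next row=LF[14]=5
  step 10: row=5, L[5]='m', prepend. Next row=LF[5]=2
  step 11: row=2, L[2]='n', prepend. Next row=LF[2]=9
  step 12: row=9, L[9]='n', prepend. Next row=LF[9]=12
  step 13: row=12, L[12]='n', prepend. Next row=LF[12]=13
  step 14: row=13, L[13]='o', prepend. Next row=LF[13]=19
  step 15: row=19, L[19]='m', prepend. Next row=LF[19]=7
  step 16: row=7, L[7]='n', prepend. Next row=LF[7]=11
  step 17: row=11, L[11]='m', prepend. Next row=LF[11]=4
  step 18: row=4, L[4]='m', prepend. Next row=LF[4]=1
  step 19: row=1, L[1]='n', prepend. Next row=LF[1]=8
  step 20: row=8, L[8]='o', prepend. Next row=LF[8]=18
Reversed output: onmmnmonnnmmnnomnmo$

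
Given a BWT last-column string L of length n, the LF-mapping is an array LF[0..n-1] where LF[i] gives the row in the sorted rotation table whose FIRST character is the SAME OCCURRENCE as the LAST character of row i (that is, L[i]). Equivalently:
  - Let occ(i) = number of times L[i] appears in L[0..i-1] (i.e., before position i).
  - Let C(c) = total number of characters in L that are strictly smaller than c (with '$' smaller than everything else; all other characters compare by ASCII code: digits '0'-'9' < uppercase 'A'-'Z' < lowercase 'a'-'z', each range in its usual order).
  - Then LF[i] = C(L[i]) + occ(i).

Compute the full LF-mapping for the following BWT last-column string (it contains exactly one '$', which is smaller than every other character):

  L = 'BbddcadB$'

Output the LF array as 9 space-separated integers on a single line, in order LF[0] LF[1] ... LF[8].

Answer: 1 4 6 7 5 3 8 2 0

Derivation:
Char counts: '$':1, 'B':2, 'a':1, 'b':1, 'c':1, 'd':3
C (first-col start): C('$')=0, C('B')=1, C('a')=3, C('b')=4, C('c')=5, C('d')=6
L[0]='B': occ=0, LF[0]=C('B')+0=1+0=1
L[1]='b': occ=0, LF[1]=C('b')+0=4+0=4
L[2]='d': occ=0, LF[2]=C('d')+0=6+0=6
L[3]='d': occ=1, LF[3]=C('d')+1=6+1=7
L[4]='c': occ=0, LF[4]=C('c')+0=5+0=5
L[5]='a': occ=0, LF[5]=C('a')+0=3+0=3
L[6]='d': occ=2, LF[6]=C('d')+2=6+2=8
L[7]='B': occ=1, LF[7]=C('B')+1=1+1=2
L[8]='$': occ=0, LF[8]=C('$')+0=0+0=0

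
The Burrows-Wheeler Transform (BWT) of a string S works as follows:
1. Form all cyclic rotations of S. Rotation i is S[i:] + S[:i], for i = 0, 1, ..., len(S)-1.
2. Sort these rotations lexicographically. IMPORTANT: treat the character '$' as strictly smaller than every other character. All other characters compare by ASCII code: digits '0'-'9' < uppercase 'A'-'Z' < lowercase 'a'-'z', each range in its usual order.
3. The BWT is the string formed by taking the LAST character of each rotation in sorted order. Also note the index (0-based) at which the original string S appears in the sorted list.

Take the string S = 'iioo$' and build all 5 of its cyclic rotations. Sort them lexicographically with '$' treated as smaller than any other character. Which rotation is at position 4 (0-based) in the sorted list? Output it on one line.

All 5 rotations (rotation i = S[i:]+S[:i]):
  rot[0] = iioo$
  rot[1] = ioo$i
  rot[2] = oo$ii
  rot[3] = o$iio
  rot[4] = $iioo
Sorted (with $ < everything):
  sorted[0] = $iioo
  sorted[1] = iioo$
  sorted[2] = ioo$i
  sorted[3] = o$iio
  sorted[4] = oo$ii
sorted[4] = oo$ii

Answer: oo$ii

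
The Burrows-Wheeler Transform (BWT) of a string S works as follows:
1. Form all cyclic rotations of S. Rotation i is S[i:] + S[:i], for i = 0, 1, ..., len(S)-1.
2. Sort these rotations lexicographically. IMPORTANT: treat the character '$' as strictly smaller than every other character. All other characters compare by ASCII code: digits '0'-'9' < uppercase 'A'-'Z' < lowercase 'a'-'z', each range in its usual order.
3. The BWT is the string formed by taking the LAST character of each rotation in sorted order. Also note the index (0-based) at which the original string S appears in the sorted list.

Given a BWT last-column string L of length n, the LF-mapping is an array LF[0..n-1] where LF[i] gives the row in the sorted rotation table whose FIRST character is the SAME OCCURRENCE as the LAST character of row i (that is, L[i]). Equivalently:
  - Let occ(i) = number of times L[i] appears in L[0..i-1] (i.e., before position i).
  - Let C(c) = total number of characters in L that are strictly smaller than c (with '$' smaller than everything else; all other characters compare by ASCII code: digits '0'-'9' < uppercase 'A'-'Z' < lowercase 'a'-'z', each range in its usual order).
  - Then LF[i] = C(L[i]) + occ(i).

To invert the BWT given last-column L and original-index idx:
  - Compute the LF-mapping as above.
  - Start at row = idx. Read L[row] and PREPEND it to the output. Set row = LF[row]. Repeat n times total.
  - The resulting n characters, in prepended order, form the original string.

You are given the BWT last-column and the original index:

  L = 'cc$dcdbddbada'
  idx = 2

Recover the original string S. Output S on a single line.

LF mapping: 5 6 0 8 7 9 3 10 11 4 1 12 2
Walk LF starting at row 2, prepending L[row]:
  step 1: row=2, L[2]='$', prepend. Next row=LF[2]=0
  step 2: row=0, L[0]='c', prepend. Next row=LF[0]=5
  step 3: row=5, L[5]='d', prepend. Next row=LF[5]=9
  step 4: row=9, L[9]='b', prepend. Next row=LF[9]=4
  step 5: row=4, L[4]='c', prepend. Next row=LF[4]=7
  step 6: row=7, L[7]='d', prepend. Next row=LF[7]=10
  step 7: row=10, L[10]='a', prepend. Next row=LF[10]=1
  step 8: row=1, L[1]='c', prepend. Next row=LF[1]=6
  step 9: row=6, L[6]='b', prepend. Next row=LF[6]=3
  step 10: row=3, L[3]='d', prepend. Next row=LF[3]=8
  step 11: row=8, L[8]='d', prepend. Next row=LF[8]=11
  step 12: row=11, L[11]='d', prepend. Next row=LF[11]=12
  step 13: row=12, L[12]='a', prepend. Next row=LF[12]=2
Reversed output: adddbcadcbdc$

Answer: adddbcadcbdc$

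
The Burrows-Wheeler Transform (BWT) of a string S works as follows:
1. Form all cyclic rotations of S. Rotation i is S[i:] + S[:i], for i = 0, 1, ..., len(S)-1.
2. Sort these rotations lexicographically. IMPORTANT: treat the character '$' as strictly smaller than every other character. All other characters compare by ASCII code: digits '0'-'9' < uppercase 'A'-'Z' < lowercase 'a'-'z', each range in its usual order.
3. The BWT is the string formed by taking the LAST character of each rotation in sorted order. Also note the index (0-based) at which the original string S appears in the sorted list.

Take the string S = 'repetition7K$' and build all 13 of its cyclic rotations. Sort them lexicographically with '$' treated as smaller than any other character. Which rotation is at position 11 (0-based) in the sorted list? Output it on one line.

Answer: tion7K$repeti

Derivation:
All 13 rotations (rotation i = S[i:]+S[:i]):
  rot[0] = repetition7K$
  rot[1] = epetition7K$r
  rot[2] = petition7K$re
  rot[3] = etition7K$rep
  rot[4] = tition7K$repe
  rot[5] = ition7K$repet
  rot[6] = tion7K$repeti
  rot[7] = ion7K$repetit
  rot[8] = on7K$repetiti
  rot[9] = n7K$repetitio
  rot[10] = 7K$repetition
  rot[11] = K$repetition7
  rot[12] = $repetition7K
Sorted (with $ < everything):
  sorted[0] = $repetition7K
  sorted[1] = 7K$repetition
  sorted[2] = K$repetition7
  sorted[3] = epetition7K$r
  sorted[4] = etition7K$rep
  sorted[5] = ion7K$repetit
  sorted[6] = ition7K$repet
  sorted[7] = n7K$repetitio
  sorted[8] = on7K$repetiti
  sorted[9] = petition7K$re
  sorted[10] = repetition7K$
  sorted[11] = tion7K$repeti
  sorted[12] = tition7K$repe
sorted[11] = tion7K$repeti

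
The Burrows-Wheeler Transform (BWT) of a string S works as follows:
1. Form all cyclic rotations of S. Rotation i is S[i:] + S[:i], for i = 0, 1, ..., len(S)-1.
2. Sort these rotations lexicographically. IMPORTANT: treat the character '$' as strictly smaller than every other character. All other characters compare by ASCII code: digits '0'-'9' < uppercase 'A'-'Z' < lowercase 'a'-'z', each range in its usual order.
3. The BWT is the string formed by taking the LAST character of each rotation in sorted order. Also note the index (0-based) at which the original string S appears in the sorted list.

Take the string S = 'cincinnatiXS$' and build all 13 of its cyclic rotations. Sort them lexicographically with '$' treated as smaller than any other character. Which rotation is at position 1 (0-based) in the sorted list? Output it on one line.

All 13 rotations (rotation i = S[i:]+S[:i]):
  rot[0] = cincinnatiXS$
  rot[1] = incinnatiXS$c
  rot[2] = ncinnatiXS$ci
  rot[3] = cinnatiXS$cin
  rot[4] = innatiXS$cinc
  rot[5] = nnatiXS$cinci
  rot[6] = natiXS$cincin
  rot[7] = atiXS$cincinn
  rot[8] = tiXS$cincinna
  rot[9] = iXS$cincinnat
  rot[10] = XS$cincinnati
  rot[11] = S$cincinnatiX
  rot[12] = $cincinnatiXS
Sorted (with $ < everything):
  sorted[0] = $cincinnatiXS
  sorted[1] = S$cincinnatiX
  sorted[2] = XS$cincinnati
  sorted[3] = atiXS$cincinn
  sorted[4] = cincinnatiXS$
  sorted[5] = cinnatiXS$cin
  sorted[6] = iXS$cincinnat
  sorted[7] = incinnatiXS$c
  sorted[8] = innatiXS$cinc
  sorted[9] = natiXS$cincin
  sorted[10] = ncinnatiXS$ci
  sorted[11] = nnatiXS$cinci
  sorted[12] = tiXS$cincinna
sorted[1] = S$cincinnatiX

Answer: S$cincinnatiX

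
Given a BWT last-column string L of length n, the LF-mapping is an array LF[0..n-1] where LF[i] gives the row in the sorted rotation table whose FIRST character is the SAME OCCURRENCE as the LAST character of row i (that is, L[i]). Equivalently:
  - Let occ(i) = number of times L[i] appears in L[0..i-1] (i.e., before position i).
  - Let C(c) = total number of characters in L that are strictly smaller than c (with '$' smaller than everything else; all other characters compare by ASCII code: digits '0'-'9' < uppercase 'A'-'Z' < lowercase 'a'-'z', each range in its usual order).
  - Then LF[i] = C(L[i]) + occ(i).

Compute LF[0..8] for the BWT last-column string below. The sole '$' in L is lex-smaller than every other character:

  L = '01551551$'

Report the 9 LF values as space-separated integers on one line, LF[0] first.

Char counts: '$':1, '0':1, '1':3, '5':4
C (first-col start): C('$')=0, C('0')=1, C('1')=2, C('5')=5
L[0]='0': occ=0, LF[0]=C('0')+0=1+0=1
L[1]='1': occ=0, LF[1]=C('1')+0=2+0=2
L[2]='5': occ=0, LF[2]=C('5')+0=5+0=5
L[3]='5': occ=1, LF[3]=C('5')+1=5+1=6
L[4]='1': occ=1, LF[4]=C('1')+1=2+1=3
L[5]='5': occ=2, LF[5]=C('5')+2=5+2=7
L[6]='5': occ=3, LF[6]=C('5')+3=5+3=8
L[7]='1': occ=2, LF[7]=C('1')+2=2+2=4
L[8]='$': occ=0, LF[8]=C('$')+0=0+0=0

Answer: 1 2 5 6 3 7 8 4 0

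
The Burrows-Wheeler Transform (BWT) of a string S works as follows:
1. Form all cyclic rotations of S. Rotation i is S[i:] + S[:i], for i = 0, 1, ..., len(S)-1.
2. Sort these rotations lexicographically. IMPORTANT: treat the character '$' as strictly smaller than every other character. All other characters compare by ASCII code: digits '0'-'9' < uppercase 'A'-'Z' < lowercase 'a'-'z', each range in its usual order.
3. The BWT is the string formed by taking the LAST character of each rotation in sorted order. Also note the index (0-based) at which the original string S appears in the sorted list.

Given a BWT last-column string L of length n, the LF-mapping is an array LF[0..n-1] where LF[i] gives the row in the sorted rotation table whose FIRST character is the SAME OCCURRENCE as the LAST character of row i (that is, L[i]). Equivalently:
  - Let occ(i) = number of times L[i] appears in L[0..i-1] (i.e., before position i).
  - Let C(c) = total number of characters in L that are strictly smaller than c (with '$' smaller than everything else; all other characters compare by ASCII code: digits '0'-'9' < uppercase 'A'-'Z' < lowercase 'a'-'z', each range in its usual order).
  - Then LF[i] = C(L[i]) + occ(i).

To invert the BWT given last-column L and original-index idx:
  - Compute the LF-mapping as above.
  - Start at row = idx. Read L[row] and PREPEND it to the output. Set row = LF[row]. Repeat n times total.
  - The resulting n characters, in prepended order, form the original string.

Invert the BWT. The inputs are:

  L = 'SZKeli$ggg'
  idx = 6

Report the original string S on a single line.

Answer: giggleZKS$

Derivation:
LF mapping: 2 3 1 4 9 8 0 5 6 7
Walk LF starting at row 6, prepending L[row]:
  step 1: row=6, L[6]='$', prepend. Next row=LF[6]=0
  step 2: row=0, L[0]='S', prepend. Next row=LF[0]=2
  step 3: row=2, L[2]='K', prepend. Next row=LF[2]=1
  step 4: row=1, L[1]='Z', prepend. Next row=LF[1]=3
  step 5: row=3, L[3]='e', prepend. Next row=LF[3]=4
  step 6: row=4, L[4]='l', prepend. Next row=LF[4]=9
  step 7: row=9, L[9]='g', prepend. Next row=LF[9]=7
  step 8: row=7, L[7]='g', prepend. Next row=LF[7]=5
  step 9: row=5, L[5]='i', prepend. Next row=LF[5]=8
  step 10: row=8, L[8]='g', prepend. Next row=LF[8]=6
Reversed output: giggleZKS$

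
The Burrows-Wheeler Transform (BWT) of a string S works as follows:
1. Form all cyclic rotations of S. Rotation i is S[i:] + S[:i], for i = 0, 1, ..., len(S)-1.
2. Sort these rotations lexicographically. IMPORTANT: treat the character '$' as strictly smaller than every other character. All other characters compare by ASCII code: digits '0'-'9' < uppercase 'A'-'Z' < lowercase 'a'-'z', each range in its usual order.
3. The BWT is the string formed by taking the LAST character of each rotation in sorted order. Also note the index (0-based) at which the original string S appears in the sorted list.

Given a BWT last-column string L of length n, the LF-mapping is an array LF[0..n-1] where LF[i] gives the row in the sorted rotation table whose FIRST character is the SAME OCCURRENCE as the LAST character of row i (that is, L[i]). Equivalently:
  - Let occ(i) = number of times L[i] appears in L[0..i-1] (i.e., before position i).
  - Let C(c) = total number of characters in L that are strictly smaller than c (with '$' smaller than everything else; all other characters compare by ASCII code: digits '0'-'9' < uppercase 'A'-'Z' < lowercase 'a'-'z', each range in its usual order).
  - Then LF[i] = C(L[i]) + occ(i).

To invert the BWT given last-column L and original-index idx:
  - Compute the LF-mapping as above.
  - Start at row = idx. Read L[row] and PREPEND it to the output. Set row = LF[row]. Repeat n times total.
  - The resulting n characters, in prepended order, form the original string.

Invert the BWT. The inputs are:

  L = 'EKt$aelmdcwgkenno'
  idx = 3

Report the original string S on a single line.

Answer: acknowledgmentKE$

Derivation:
LF mapping: 1 2 15 0 3 6 10 11 5 4 16 8 9 7 12 13 14
Walk LF starting at row 3, prepending L[row]:
  step 1: row=3, L[3]='$', prepend. Next row=LF[3]=0
  step 2: row=0, L[0]='E', prepend. Next row=LF[0]=1
  step 3: row=1, L[1]='K', prepend. Next row=LF[1]=2
  step 4: row=2, L[2]='t', prepend. Next row=LF[2]=15
  step 5: row=15, L[15]='n', prepend. Next row=LF[15]=13
  step 6: row=13, L[13]='e', prepend. Next row=LF[13]=7
  step 7: row=7, L[7]='m', prepend. Next row=LF[7]=11
  step 8: row=11, L[11]='g', prepend. Next row=LF[11]=8
  step 9: row=8, L[8]='d', prepend. Next row=LF[8]=5
  step 10: row=5, L[5]='e', prepend. Next row=LF[5]=6
  step 11: row=6, L[6]='l', prepend. Next row=LF[6]=10
  step 12: row=10, L[10]='w', prepend. Next row=LF[10]=16
  step 13: row=16, L[16]='o', prepend. Next row=LF[16]=14
  step 14: row=14, L[14]='n', prepend. Next row=LF[14]=12
  step 15: row=12, L[12]='k', prepend. Next row=LF[12]=9
  step 16: row=9, L[9]='c', prepend. Next row=LF[9]=4
  step 17: row=4, L[4]='a', prepend. Next row=LF[4]=3
Reversed output: acknowledgmentKE$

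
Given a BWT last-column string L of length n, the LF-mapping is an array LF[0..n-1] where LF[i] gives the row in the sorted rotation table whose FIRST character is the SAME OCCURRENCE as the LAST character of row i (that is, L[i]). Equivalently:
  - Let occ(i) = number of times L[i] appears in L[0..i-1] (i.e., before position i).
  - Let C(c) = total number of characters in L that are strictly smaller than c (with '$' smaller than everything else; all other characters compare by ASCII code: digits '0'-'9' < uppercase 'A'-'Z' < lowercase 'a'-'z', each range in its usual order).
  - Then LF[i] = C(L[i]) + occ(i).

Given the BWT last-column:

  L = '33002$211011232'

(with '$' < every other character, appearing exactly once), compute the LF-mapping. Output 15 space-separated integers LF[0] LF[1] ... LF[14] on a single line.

Answer: 12 13 1 2 8 0 9 4 5 3 6 7 10 14 11

Derivation:
Char counts: '$':1, '0':3, '1':4, '2':4, '3':3
C (first-col start): C('$')=0, C('0')=1, C('1')=4, C('2')=8, C('3')=12
L[0]='3': occ=0, LF[0]=C('3')+0=12+0=12
L[1]='3': occ=1, LF[1]=C('3')+1=12+1=13
L[2]='0': occ=0, LF[2]=C('0')+0=1+0=1
L[3]='0': occ=1, LF[3]=C('0')+1=1+1=2
L[4]='2': occ=0, LF[4]=C('2')+0=8+0=8
L[5]='$': occ=0, LF[5]=C('$')+0=0+0=0
L[6]='2': occ=1, LF[6]=C('2')+1=8+1=9
L[7]='1': occ=0, LF[7]=C('1')+0=4+0=4
L[8]='1': occ=1, LF[8]=C('1')+1=4+1=5
L[9]='0': occ=2, LF[9]=C('0')+2=1+2=3
L[10]='1': occ=2, LF[10]=C('1')+2=4+2=6
L[11]='1': occ=3, LF[11]=C('1')+3=4+3=7
L[12]='2': occ=2, LF[12]=C('2')+2=8+2=10
L[13]='3': occ=2, LF[13]=C('3')+2=12+2=14
L[14]='2': occ=3, LF[14]=C('2')+3=8+3=11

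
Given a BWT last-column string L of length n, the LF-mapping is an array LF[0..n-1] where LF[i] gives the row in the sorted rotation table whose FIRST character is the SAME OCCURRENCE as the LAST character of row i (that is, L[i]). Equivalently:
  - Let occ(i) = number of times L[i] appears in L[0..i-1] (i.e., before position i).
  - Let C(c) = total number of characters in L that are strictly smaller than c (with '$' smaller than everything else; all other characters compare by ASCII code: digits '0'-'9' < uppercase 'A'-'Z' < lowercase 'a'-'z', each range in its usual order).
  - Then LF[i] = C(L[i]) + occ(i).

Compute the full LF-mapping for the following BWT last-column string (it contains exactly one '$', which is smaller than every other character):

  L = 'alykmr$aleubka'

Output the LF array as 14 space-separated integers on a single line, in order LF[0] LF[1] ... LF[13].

Char counts: '$':1, 'a':3, 'b':1, 'e':1, 'k':2, 'l':2, 'm':1, 'r':1, 'u':1, 'y':1
C (first-col start): C('$')=0, C('a')=1, C('b')=4, C('e')=5, C('k')=6, C('l')=8, C('m')=10, C('r')=11, C('u')=12, C('y')=13
L[0]='a': occ=0, LF[0]=C('a')+0=1+0=1
L[1]='l': occ=0, LF[1]=C('l')+0=8+0=8
L[2]='y': occ=0, LF[2]=C('y')+0=13+0=13
L[3]='k': occ=0, LF[3]=C('k')+0=6+0=6
L[4]='m': occ=0, LF[4]=C('m')+0=10+0=10
L[5]='r': occ=0, LF[5]=C('r')+0=11+0=11
L[6]='$': occ=0, LF[6]=C('$')+0=0+0=0
L[7]='a': occ=1, LF[7]=C('a')+1=1+1=2
L[8]='l': occ=1, LF[8]=C('l')+1=8+1=9
L[9]='e': occ=0, LF[9]=C('e')+0=5+0=5
L[10]='u': occ=0, LF[10]=C('u')+0=12+0=12
L[11]='b': occ=0, LF[11]=C('b')+0=4+0=4
L[12]='k': occ=1, LF[12]=C('k')+1=6+1=7
L[13]='a': occ=2, LF[13]=C('a')+2=1+2=3

Answer: 1 8 13 6 10 11 0 2 9 5 12 4 7 3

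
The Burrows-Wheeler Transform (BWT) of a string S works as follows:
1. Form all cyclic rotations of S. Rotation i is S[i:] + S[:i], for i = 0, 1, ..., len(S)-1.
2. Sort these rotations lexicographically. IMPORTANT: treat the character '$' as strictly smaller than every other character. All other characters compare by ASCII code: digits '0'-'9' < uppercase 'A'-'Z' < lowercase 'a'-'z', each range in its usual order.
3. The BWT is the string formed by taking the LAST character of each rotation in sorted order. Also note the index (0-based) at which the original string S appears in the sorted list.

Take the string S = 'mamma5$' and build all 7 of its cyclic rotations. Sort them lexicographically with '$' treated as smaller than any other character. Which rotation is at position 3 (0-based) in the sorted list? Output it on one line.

Answer: amma5$m

Derivation:
All 7 rotations (rotation i = S[i:]+S[:i]):
  rot[0] = mamma5$
  rot[1] = amma5$m
  rot[2] = mma5$ma
  rot[3] = ma5$mam
  rot[4] = a5$mamm
  rot[5] = 5$mamma
  rot[6] = $mamma5
Sorted (with $ < everything):
  sorted[0] = $mamma5
  sorted[1] = 5$mamma
  sorted[2] = a5$mamm
  sorted[3] = amma5$m
  sorted[4] = ma5$mam
  sorted[5] = mamma5$
  sorted[6] = mma5$ma
sorted[3] = amma5$m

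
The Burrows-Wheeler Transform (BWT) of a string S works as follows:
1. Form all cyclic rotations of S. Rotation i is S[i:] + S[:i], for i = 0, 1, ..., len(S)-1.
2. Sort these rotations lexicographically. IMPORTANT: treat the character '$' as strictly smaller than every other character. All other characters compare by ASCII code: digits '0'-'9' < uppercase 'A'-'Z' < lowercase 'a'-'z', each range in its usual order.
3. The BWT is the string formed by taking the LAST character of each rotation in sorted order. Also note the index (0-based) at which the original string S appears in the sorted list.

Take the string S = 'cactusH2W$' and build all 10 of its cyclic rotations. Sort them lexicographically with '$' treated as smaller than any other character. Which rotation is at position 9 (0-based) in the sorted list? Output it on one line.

Answer: usH2W$cact

Derivation:
All 10 rotations (rotation i = S[i:]+S[:i]):
  rot[0] = cactusH2W$
  rot[1] = actusH2W$c
  rot[2] = ctusH2W$ca
  rot[3] = tusH2W$cac
  rot[4] = usH2W$cact
  rot[5] = sH2W$cactu
  rot[6] = H2W$cactus
  rot[7] = 2W$cactusH
  rot[8] = W$cactusH2
  rot[9] = $cactusH2W
Sorted (with $ < everything):
  sorted[0] = $cactusH2W
  sorted[1] = 2W$cactusH
  sorted[2] = H2W$cactus
  sorted[3] = W$cactusH2
  sorted[4] = actusH2W$c
  sorted[5] = cactusH2W$
  sorted[6] = ctusH2W$ca
  sorted[7] = sH2W$cactu
  sorted[8] = tusH2W$cac
  sorted[9] = usH2W$cact
sorted[9] = usH2W$cact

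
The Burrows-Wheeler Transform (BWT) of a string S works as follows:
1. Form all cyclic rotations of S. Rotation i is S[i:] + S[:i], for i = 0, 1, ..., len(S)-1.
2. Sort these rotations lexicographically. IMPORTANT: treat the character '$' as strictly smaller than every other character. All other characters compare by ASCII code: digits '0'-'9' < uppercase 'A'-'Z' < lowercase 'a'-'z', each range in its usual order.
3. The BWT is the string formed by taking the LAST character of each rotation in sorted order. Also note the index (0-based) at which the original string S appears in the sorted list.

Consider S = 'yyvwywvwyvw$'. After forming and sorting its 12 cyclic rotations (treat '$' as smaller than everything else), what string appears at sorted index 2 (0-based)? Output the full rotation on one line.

All 12 rotations (rotation i = S[i:]+S[:i]):
  rot[0] = yyvwywvwyvw$
  rot[1] = yvwywvwyvw$y
  rot[2] = vwywvwyvw$yy
  rot[3] = wywvwyvw$yyv
  rot[4] = ywvwyvw$yyvw
  rot[5] = wvwyvw$yyvwy
  rot[6] = vwyvw$yyvwyw
  rot[7] = wyvw$yyvwywv
  rot[8] = yvw$yyvwywvw
  rot[9] = vw$yyvwywvwy
  rot[10] = w$yyvwywvwyv
  rot[11] = $yyvwywvwyvw
Sorted (with $ < everything):
  sorted[0] = $yyvwywvwyvw
  sorted[1] = vw$yyvwywvwy
  sorted[2] = vwyvw$yyvwyw
  sorted[3] = vwywvwyvw$yy
  sorted[4] = w$yyvwywvwyv
  sorted[5] = wvwyvw$yyvwy
  sorted[6] = wyvw$yyvwywv
  sorted[7] = wywvwyvw$yyv
  sorted[8] = yvw$yyvwywvw
  sorted[9] = yvwywvwyvw$y
  sorted[10] = ywvwyvw$yyvw
  sorted[11] = yyvwywvwyvw$
sorted[2] = vwyvw$yyvwyw

Answer: vwyvw$yyvwyw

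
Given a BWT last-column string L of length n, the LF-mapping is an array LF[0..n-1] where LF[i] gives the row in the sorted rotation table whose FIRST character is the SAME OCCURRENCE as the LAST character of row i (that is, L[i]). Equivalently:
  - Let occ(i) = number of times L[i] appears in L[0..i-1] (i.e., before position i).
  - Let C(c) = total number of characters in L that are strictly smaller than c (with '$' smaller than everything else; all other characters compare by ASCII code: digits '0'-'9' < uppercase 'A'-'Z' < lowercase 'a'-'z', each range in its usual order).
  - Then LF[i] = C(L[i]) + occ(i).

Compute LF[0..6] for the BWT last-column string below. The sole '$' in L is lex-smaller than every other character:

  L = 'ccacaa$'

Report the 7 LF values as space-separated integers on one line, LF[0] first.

Char counts: '$':1, 'a':3, 'c':3
C (first-col start): C('$')=0, C('a')=1, C('c')=4
L[0]='c': occ=0, LF[0]=C('c')+0=4+0=4
L[1]='c': occ=1, LF[1]=C('c')+1=4+1=5
L[2]='a': occ=0, LF[2]=C('a')+0=1+0=1
L[3]='c': occ=2, LF[3]=C('c')+2=4+2=6
L[4]='a': occ=1, LF[4]=C('a')+1=1+1=2
L[5]='a': occ=2, LF[5]=C('a')+2=1+2=3
L[6]='$': occ=0, LF[6]=C('$')+0=0+0=0

Answer: 4 5 1 6 2 3 0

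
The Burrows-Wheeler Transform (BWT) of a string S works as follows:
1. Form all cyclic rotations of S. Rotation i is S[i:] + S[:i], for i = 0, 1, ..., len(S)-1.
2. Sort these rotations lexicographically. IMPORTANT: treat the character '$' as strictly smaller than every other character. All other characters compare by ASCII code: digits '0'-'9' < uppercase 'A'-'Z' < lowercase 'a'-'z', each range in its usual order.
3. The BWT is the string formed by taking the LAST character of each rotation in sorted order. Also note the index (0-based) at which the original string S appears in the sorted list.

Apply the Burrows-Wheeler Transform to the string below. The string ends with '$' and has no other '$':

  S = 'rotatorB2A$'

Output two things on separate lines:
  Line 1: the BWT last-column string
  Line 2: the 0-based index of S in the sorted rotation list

Answer: AB2rttro$oa
8

Derivation:
All 11 rotations (rotation i = S[i:]+S[:i]):
  rot[0] = rotatorB2A$
  rot[1] = otatorB2A$r
  rot[2] = tatorB2A$ro
  rot[3] = atorB2A$rot
  rot[4] = torB2A$rota
  rot[5] = orB2A$rotat
  rot[6] = rB2A$rotato
  rot[7] = B2A$rotator
  rot[8] = 2A$rotatorB
  rot[9] = A$rotatorB2
  rot[10] = $rotatorB2A
Sorted (with $ < everything):
  sorted[0] = $rotatorB2A  (last char: 'A')
  sorted[1] = 2A$rotatorB  (last char: 'B')
  sorted[2] = A$rotatorB2  (last char: '2')
  sorted[3] = B2A$rotator  (last char: 'r')
  sorted[4] = atorB2A$rot  (last char: 't')
  sorted[5] = orB2A$rotat  (last char: 't')
  sorted[6] = otatorB2A$r  (last char: 'r')
  sorted[7] = rB2A$rotato  (last char: 'o')
  sorted[8] = rotatorB2A$  (last char: '$')
  sorted[9] = tatorB2A$ro  (last char: 'o')
  sorted[10] = torB2A$rota  (last char: 'a')
Last column: AB2rttro$oa
Original string S is at sorted index 8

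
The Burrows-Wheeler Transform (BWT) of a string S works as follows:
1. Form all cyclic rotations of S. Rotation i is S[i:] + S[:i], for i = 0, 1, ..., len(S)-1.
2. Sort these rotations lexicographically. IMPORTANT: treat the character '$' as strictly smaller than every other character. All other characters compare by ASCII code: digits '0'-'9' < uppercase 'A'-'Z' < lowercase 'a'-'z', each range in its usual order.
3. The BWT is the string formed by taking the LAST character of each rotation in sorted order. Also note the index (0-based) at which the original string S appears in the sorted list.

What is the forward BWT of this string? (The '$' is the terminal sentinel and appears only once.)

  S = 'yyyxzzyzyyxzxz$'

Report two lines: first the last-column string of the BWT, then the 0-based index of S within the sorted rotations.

All 15 rotations (rotation i = S[i:]+S[:i]):
  rot[0] = yyyxzzyzyyxzxz$
  rot[1] = yyxzzyzyyxzxz$y
  rot[2] = yxzzyzyyxzxz$yy
  rot[3] = xzzyzyyxzxz$yyy
  rot[4] = zzyzyyxzxz$yyyx
  rot[5] = zyzyyxzxz$yyyxz
  rot[6] = yzyyxzxz$yyyxzz
  rot[7] = zyyxzxz$yyyxzzy
  rot[8] = yyxzxz$yyyxzzyz
  rot[9] = yxzxz$yyyxzzyzy
  rot[10] = xzxz$yyyxzzyzyy
  rot[11] = zxz$yyyxzzyzyyx
  rot[12] = xz$yyyxzzyzyyxz
  rot[13] = z$yyyxzzyzyyxzx
  rot[14] = $yyyxzzyzyyxzxz
Sorted (with $ < everything):
  sorted[0] = $yyyxzzyzyyxzxz  (last char: 'z')
  sorted[1] = xz$yyyxzzyzyyxz  (last char: 'z')
  sorted[2] = xzxz$yyyxzzyzyy  (last char: 'y')
  sorted[3] = xzzyzyyxzxz$yyy  (last char: 'y')
  sorted[4] = yxzxz$yyyxzzyzy  (last char: 'y')
  sorted[5] = yxzzyzyyxzxz$yy  (last char: 'y')
  sorted[6] = yyxzxz$yyyxzzyz  (last char: 'z')
  sorted[7] = yyxzzyzyyxzxz$y  (last char: 'y')
  sorted[8] = yyyxzzyzyyxzxz$  (last char: '$')
  sorted[9] = yzyyxzxz$yyyxzz  (last char: 'z')
  sorted[10] = z$yyyxzzyzyyxzx  (last char: 'x')
  sorted[11] = zxz$yyyxzzyzyyx  (last char: 'x')
  sorted[12] = zyyxzxz$yyyxzzy  (last char: 'y')
  sorted[13] = zyzyyxzxz$yyyxz  (last char: 'z')
  sorted[14] = zzyzyyxzxz$yyyx  (last char: 'x')
Last column: zzyyyyzy$zxxyzx
Original string S is at sorted index 8

Answer: zzyyyyzy$zxxyzx
8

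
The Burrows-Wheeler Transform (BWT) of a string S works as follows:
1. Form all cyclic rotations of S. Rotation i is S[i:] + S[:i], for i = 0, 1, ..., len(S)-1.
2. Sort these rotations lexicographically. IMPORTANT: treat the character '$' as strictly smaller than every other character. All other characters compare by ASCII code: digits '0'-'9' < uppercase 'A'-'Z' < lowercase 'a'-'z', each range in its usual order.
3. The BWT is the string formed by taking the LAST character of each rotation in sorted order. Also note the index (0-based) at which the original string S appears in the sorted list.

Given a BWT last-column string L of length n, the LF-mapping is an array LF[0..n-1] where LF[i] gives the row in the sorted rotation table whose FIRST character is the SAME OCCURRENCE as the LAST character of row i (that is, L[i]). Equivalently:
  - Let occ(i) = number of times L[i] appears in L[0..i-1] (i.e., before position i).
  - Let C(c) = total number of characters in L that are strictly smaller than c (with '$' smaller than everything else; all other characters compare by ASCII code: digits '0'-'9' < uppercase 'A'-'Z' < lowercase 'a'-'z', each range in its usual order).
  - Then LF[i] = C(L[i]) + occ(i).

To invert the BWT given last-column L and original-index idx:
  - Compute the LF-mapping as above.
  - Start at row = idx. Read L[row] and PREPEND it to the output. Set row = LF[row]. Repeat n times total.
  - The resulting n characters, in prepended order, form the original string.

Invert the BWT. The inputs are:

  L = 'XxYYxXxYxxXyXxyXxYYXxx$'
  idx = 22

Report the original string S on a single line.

Answer: yxXxxyYxxYYXXxYXYxxXxX$

Derivation:
LF mapping: 1 12 7 8 13 2 14 9 15 16 3 21 4 17 22 5 18 10 11 6 19 20 0
Walk LF starting at row 22, prepending L[row]:
  step 1: row=22, L[22]='$', prepend. Next row=LF[22]=0
  step 2: row=0, L[0]='X', prepend. Next row=LF[0]=1
  step 3: row=1, L[1]='x', prepend. Next row=LF[1]=12
  step 4: row=12, L[12]='X', prepend. Next row=LF[12]=4
  step 5: row=4, L[4]='x', prepend. Next row=LF[4]=13
  step 6: row=13, L[13]='x', prepend. Next row=LF[13]=17
  step 7: row=17, L[17]='Y', prepend. Next row=LF[17]=10
  step 8: row=10, L[10]='X', prepend. Next row=LF[10]=3
  step 9: row=3, L[3]='Y', prepend. Next row=LF[3]=8
  step 10: row=8, L[8]='x', prepend. Next row=LF[8]=15
  step 11: row=15, L[15]='X', prepend. Next row=LF[15]=5
  step 12: row=5, L[5]='X', prepend. Next row=LF[5]=2
  step 13: row=2, L[2]='Y', prepend. Next row=LF[2]=7
  step 14: row=7, L[7]='Y', prepend. Next row=LF[7]=9
  step 15: row=9, L[9]='x', prepend. Next row=LF[9]=16
  step 16: row=16, L[16]='x', prepend. Next row=LF[16]=18
  step 17: row=18, L[18]='Y', prepend. Next row=LF[18]=11
  step 18: row=11, L[11]='y', prepend. Next row=LF[11]=21
  step 19: row=21, L[21]='x', prepend. Next row=LF[21]=20
  step 20: row=20, L[20]='x', prepend. Next row=LF[20]=19
  step 21: row=19, L[19]='X', prepend. Next row=LF[19]=6
  step 22: row=6, L[6]='x', prepend. Next row=LF[6]=14
  step 23: row=14, L[14]='y', prepend. Next row=LF[14]=22
Reversed output: yxXxxyYxxYYXXxYXYxxXxX$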